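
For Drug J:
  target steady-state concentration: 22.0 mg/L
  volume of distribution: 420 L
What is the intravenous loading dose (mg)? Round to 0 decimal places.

LD = Css × Vd = 22.0 × 420 = 9240 mg

9240 mg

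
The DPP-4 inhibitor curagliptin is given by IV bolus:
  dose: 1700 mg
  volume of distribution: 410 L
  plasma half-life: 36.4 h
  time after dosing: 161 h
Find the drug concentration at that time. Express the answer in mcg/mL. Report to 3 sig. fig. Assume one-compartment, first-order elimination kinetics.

C₀ = Dose / Vd = 1700 / 410 = 4.146 mg/L
k = ln2 / t½ = 0.693147 / 36.4 = 0.01904 h⁻¹
C = C₀ · e^(−k·t) = 4.146 × e^(−0.01904 × 161)
  = 4.146 × 0.04663 = 0.1933 mg/L
(0.1933 mg/L = 0.1933 mcg/mL)

0.193 mcg/mL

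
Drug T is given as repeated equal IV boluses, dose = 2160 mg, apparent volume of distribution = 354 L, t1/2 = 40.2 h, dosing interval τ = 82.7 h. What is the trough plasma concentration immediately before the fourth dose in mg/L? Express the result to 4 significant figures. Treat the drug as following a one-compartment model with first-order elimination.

1.903 mg/L

C₀ per dose = Dose / Vd = 2160 / 354 = 6.102 mg/L
k = ln2 / t½ = 0.693147 / 40.2 = 0.01724 h⁻¹
Fraction remaining after one interval: r = e^(−kτ) = e^(−0.01724 × 82.7) = 0.2403
Before dose 4, 3 doses have been given (aged 1τ, 2τ, 3τ).
C_trough = C₀ × (r + r² + … + r^3) = C₀ × r(1−r^3)/(1−r)
        = 6.102 × 0.2403 × (1 − 0.01388) / (1 − 0.2403) = 1.903 mg/L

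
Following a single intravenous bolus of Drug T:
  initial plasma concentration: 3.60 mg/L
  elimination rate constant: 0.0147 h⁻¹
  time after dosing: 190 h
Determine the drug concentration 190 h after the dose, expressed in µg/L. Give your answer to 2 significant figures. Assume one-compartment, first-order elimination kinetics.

C = C₀ · e^(−k·t) = 3.600 × e^(−0.01470 × 190)
  = 3.600 × 0.06124 = 0.2205 mg/L
Convert: 0.2205 mg/L × 1000 = 220.5 µg/L

220 µg/L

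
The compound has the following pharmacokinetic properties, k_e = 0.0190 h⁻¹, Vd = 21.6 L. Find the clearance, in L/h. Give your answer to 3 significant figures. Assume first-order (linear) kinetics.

CL = k × Vd = 0.0190 × 21.6 = 0.4104 L/h

0.410 L/h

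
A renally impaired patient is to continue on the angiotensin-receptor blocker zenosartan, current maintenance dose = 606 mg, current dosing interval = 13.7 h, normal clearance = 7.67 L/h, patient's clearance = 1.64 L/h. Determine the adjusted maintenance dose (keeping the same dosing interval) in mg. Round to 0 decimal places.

130 mg

To keep the same average steady-state level, dosing rate must scale with clearance.
CL ratio = 1.64 / 7.67 = 0.2138
New dose (same interval) = 606 × 0.2138 = 129.6 mg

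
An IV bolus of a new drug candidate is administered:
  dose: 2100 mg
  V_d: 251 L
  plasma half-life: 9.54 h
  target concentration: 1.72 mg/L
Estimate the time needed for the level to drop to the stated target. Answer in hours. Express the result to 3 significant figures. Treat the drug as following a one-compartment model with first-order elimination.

C₀ = Dose / Vd = 2100 / 251 = 8.367 mg/L
k = ln2 / t½ = 0.693147 / 9.54 = 0.07266 h⁻¹
t = ln(C₀ / C) / k = ln(8.367 / 1.72) / 0.07266
  = ln(4.865) / 0.07266 = 1.582 / 0.07266 = 21.77 h

21.8 h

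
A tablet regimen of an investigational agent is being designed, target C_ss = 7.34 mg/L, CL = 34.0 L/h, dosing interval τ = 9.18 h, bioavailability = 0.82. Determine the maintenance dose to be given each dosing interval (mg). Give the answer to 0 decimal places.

2794 mg

At steady state, F × (Dose/τ) = Css × CL.
Dose = Css × CL × τ / F = 7.34 × 34.00 × 9.18 / 0.82 = 2794 mg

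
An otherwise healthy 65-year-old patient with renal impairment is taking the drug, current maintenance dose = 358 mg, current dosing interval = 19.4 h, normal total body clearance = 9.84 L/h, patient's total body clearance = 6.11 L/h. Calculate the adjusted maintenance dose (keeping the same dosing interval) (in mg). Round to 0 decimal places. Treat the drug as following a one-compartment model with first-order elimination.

To keep the same average steady-state level, dosing rate must scale with clearance.
CL ratio = 6.11 / 9.84 = 0.6209
New dose (same interval) = 358 × 0.6209 = 222.3 mg

222 mg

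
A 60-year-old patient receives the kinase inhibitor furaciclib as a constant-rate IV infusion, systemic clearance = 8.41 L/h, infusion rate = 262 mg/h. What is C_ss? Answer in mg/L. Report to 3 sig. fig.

31.2 mg/L

At steady state Css = R₀ / CL = 262 / 8.410 = 31.15 mg/L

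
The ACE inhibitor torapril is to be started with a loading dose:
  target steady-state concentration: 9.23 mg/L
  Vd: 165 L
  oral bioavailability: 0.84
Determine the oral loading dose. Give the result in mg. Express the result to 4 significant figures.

LD = Css × Vd / F = 9.23 × 165 / 0.84 = 1813 mg

1813 mg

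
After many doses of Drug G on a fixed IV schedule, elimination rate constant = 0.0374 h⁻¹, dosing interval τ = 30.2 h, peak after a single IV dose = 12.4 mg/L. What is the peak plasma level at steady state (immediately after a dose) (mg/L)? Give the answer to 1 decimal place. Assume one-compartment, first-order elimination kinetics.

18.3 mg/L

e^(−kτ) = e^(−0.03740 × 30.2) = 0.3232
Accumulation ratio R = 1 / (1 − e^(−kτ)) = 1 / (1 − 0.3232) = 1.478
Steady-state peak = C₀ × R = 12.4 × 1.478 = 18.33 mg/L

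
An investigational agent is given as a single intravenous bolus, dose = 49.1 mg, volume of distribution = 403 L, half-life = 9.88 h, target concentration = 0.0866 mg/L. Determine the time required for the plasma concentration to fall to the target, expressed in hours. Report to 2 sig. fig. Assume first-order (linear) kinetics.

C₀ = Dose / Vd = 49.10 / 403 = 0.1218 mg/L
k = ln2 / t½ = 0.693147 / 9.88 = 0.07016 h⁻¹
t = ln(C₀ / C) / k = ln(0.1218 / 0.0866) / 0.07016
  = ln(1.406) / 0.07016 = 0.3407 / 0.07016 = 4.856 h

4.9 h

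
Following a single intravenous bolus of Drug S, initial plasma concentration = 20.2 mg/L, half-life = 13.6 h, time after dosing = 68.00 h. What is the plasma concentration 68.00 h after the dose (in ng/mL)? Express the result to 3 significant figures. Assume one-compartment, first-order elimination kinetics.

k = ln2 / t½ = 0.693147 / 13.6 = 0.05097 h⁻¹
t / t½ = 68.00 / 13.6 = 5 half-lives
C = C₀ × (1/2)^5 = 20.20 × 0.03125 = 0.6313 mg/L
Convert: 0.6313 mg/L × 1000 = 631.3 ng/mL

631 ng/mL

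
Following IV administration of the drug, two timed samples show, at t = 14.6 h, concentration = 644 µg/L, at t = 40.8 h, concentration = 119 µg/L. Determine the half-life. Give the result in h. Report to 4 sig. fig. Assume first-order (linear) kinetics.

10.75 h

k = ln(C₁/C₂) / (t₂ − t₁) = ln(644/119) / (40.8 − 14.6)
  = 1.689 / 26.20 = 0.06447 h⁻¹
t½ = ln2 / k = 0.693147 / 0.06447 = 10.75 h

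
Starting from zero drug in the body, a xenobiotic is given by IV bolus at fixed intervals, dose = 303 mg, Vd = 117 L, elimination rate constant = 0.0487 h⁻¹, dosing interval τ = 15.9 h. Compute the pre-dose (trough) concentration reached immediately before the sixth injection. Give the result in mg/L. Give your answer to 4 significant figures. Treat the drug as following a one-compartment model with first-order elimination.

C₀ per dose = Dose / Vd = 303 / 117 = 2.590 mg/L
Fraction remaining after one interval: r = e^(−kτ) = e^(−0.04870 × 15.9) = 0.4610
Before dose 6, 5 doses have been given (aged 1τ, 2τ, 3τ, 4τ, 5τ).
C_trough = C₀ × (r + r² + … + r^5) = C₀ × r(1−r^5)/(1−r)
        = 2.590 × 0.4610 × (1 − 0.02082) / (1 − 0.4610) = 2.169 mg/L

2.169 mg/L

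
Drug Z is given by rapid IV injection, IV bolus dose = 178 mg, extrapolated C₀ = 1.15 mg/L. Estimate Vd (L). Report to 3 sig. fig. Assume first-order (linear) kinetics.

Vd = Dose / C₀ = 178.0 / 1.15 = 154.8 L

155 L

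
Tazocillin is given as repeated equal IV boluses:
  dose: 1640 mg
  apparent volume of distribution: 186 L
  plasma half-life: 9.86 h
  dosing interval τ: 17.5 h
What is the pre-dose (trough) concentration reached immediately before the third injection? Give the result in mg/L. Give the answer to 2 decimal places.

3.33 mg/L

C₀ per dose = Dose / Vd = 1640 / 186 = 8.817 mg/L
k = ln2 / t½ = 0.693147 / 9.86 = 0.07030 h⁻¹
Fraction remaining after one interval: r = e^(−kτ) = e^(−0.07030 × 17.5) = 0.2922
Before dose 3, 2 doses have been given (aged 1τ, 2τ).
C_trough = C₀ × (r + r²) = 8.817 × (0.2922 + 0.08538) = 3.329 mg/L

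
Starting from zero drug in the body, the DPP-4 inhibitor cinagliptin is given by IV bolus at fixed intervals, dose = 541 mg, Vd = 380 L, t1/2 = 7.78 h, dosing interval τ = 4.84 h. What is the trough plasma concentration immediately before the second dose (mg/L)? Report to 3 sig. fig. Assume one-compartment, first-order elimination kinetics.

0.925 mg/L

C₀ per dose = Dose / Vd = 541 / 380 = 1.424 mg/L
k = ln2 / t½ = 0.693147 / 7.78 = 0.08909 h⁻¹
Fraction remaining after one interval: r = e^(−kτ) = e^(−0.08909 × 4.84) = 0.6497
Before dose 2, 1 dose has been given (aged 1τ).
C_trough = C₀ × r = 1.424 × 0.6497 = 0.9252 mg/L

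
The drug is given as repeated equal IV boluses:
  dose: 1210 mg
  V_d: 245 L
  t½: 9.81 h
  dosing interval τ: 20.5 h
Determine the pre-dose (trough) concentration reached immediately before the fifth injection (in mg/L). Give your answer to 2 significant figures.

1.5 mg/L

C₀ per dose = Dose / Vd = 1210 / 245 = 4.939 mg/L
k = ln2 / t½ = 0.693147 / 9.81 = 0.07066 h⁻¹
Fraction remaining after one interval: r = e^(−kτ) = e^(−0.07066 × 20.5) = 0.2349
Before dose 5, 4 doses have been given (aged 1τ, 2τ, 3τ, 4τ).
C_trough = C₀ × (r + r² + … + r^4) = C₀ × r(1−r^4)/(1−r)
        = 4.939 × 0.2349 × (1 − 0.003045) / (1 − 0.2349) = 1.512 mg/L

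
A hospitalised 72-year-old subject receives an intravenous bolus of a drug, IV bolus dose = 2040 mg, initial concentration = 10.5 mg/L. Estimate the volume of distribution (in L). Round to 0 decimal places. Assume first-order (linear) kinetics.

Vd = Dose / C₀ = 2040 / 10.5 = 194.3 L

194 L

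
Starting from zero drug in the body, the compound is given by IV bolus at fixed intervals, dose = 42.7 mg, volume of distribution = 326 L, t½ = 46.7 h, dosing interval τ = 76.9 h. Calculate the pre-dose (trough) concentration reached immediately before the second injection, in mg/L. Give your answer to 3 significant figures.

C₀ per dose = Dose / Vd = 42.7 / 326 = 0.1310 mg/L
k = ln2 / t½ = 0.693147 / 46.7 = 0.01484 h⁻¹
Fraction remaining after one interval: r = e^(−kτ) = e^(−0.01484 × 76.9) = 0.3194
Before dose 2, 1 dose has been given (aged 1τ).
C_trough = C₀ × r = 0.1310 × 0.3194 = 0.04184 mg/L

0.0418 mg/L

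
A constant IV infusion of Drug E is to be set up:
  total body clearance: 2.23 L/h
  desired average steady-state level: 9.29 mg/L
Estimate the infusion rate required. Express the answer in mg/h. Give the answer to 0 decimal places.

At steady state, infusion rate R₀ = Css × CL = 9.29 × 2.230 = 20.72 mg/h

21 mg/h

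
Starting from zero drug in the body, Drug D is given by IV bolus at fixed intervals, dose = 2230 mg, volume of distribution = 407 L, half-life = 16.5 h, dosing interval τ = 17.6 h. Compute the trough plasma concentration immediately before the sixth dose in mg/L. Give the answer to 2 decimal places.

C₀ per dose = Dose / Vd = 2230 / 407 = 5.479 mg/L
k = ln2 / t½ = 0.693147 / 16.5 = 0.04201 h⁻¹
Fraction remaining after one interval: r = e^(−kτ) = e^(−0.04201 × 17.6) = 0.4774
Before dose 6, 5 doses have been given (aged 1τ, 2τ, 3τ, 4τ, 5τ).
C_trough = C₀ × (r + r² + … + r^5) = C₀ × r(1−r^5)/(1−r)
        = 5.479 × 0.4774 × (1 − 0.02480) / (1 − 0.4774) = 4.881 mg/L

4.88 mg/L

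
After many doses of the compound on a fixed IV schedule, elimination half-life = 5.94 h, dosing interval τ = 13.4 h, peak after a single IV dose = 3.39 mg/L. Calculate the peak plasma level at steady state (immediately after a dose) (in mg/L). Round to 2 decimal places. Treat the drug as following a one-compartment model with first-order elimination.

k = ln2 / t½ = 0.693147 / 5.94 = 0.1167 h⁻¹
e^(−kτ) = e^(−0.1167 × 13.4) = 0.2093
Accumulation ratio R = 1 / (1 − e^(−kτ)) = 1 / (1 − 0.2093) = 1.265
Steady-state peak = C₀ × R = 3.39 × 1.265 = 4.288 mg/L

4.29 mg/L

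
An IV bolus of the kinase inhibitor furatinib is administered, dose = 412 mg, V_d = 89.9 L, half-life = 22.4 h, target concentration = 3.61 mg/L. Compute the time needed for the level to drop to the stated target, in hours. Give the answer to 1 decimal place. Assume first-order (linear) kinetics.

7.7 h

C₀ = Dose / Vd = 412.0 / 89.9 = 4.583 mg/L
k = ln2 / t½ = 0.693147 / 22.4 = 0.03094 h⁻¹
t = ln(C₀ / C) / k = ln(4.583 / 3.61) / 0.03094
  = ln(1.270) / 0.03094 = 0.2390 / 0.03094 = 7.725 h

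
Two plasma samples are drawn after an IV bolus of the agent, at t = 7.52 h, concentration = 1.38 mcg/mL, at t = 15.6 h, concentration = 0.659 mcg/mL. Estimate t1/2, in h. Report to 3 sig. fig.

7.58 h

k = ln(C₁/C₂) / (t₂ − t₁) = ln(1.38/0.659) / (15.6 − 7.52)
  = 0.7391 / 8.080 = 0.09147 h⁻¹
t½ = ln2 / k = 0.693147 / 0.09147 = 7.578 h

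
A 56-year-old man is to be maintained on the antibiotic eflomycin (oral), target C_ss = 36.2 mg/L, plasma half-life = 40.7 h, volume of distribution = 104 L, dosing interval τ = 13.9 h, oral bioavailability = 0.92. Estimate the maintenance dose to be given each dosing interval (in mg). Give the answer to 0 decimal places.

969 mg

k = ln2 / t½ = 0.693147 / 40.7 = 0.01703 h⁻¹
CL = k × Vd = 0.01703 × 104 = 1.771 L/h
At steady state, F × (Dose/τ) = Css × CL.
Dose = Css × CL × τ / F = 36.2 × 1.771 × 13.9 / 0.92 = 968.6 mg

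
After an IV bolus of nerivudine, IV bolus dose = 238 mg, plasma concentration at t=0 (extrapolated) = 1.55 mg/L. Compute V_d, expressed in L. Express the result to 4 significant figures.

153.5 L

Vd = Dose / C₀ = 238.0 / 1.55 = 153.5 L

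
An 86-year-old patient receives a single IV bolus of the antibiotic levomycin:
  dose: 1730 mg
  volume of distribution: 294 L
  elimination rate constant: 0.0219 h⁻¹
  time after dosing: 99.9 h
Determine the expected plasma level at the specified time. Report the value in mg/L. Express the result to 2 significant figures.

C₀ = Dose / Vd = 1730 / 294 = 5.884 mg/L
C = C₀ · e^(−k·t) = 5.884 × e^(−0.02190 × 99.9)
  = 5.884 × 0.1122 = 0.6602 mg/L

0.66 mg/L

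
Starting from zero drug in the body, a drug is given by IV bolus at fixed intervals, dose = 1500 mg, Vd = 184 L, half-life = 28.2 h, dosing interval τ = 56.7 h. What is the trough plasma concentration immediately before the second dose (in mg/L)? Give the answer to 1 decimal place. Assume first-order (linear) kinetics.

2.0 mg/L

C₀ per dose = Dose / Vd = 1500 / 184 = 8.152 mg/L
k = ln2 / t½ = 0.693147 / 28.2 = 0.02458 h⁻¹
Fraction remaining after one interval: r = e^(−kτ) = e^(−0.02458 × 56.7) = 0.2482
Before dose 2, 1 dose has been given (aged 1τ).
C_trough = C₀ × r = 8.152 × 0.2482 = 2.023 mg/L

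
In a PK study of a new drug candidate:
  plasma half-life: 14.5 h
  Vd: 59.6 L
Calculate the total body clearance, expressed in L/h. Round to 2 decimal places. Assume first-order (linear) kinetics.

k = ln2 / t½ = 0.693147 / 14.5 = 0.04780 h⁻¹
CL = k × Vd = 0.04780 × 59.6 = 2.849 L/h

2.85 L/h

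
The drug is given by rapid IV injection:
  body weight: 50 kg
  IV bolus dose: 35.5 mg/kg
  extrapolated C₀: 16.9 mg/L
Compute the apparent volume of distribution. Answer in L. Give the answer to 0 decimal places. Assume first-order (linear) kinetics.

105 L

Dose = 35.5 × 50 = 1775 mg
Vd = Dose / C₀ = 1775 / 16.9 = 105.0 L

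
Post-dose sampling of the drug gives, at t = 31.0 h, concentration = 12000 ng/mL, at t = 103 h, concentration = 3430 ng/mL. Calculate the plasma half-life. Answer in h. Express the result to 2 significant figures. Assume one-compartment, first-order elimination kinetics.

k = ln(C₁/C₂) / (t₂ − t₁) = ln(12000/3430) / (103 − 31.0)
  = 1.252 / 72.00 = 0.01739 h⁻¹
t½ = ln2 / k = 0.693147 / 0.01739 = 39.86 h

40 h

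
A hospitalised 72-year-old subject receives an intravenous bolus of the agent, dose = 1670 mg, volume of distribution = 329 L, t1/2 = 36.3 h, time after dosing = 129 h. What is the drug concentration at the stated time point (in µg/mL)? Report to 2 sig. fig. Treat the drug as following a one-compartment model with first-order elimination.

C₀ = Dose / Vd = 1670 / 329 = 5.076 mg/L
k = ln2 / t½ = 0.693147 / 36.3 = 0.01909 h⁻¹
C = C₀ · e^(−k·t) = 5.076 × e^(−0.01909 × 129)
  = 5.076 × 0.08521 = 0.4325 mg/L
(0.4325 mg/L = 0.4325 µg/mL)

0.43 µg/mL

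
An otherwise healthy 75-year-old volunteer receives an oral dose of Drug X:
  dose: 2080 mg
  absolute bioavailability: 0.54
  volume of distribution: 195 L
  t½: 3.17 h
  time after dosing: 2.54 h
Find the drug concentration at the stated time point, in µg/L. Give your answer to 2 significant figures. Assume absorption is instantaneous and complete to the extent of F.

3300 µg/L

Amount reaching circulation = F × Dose = 0.54 × 2080 = 1123 mg
C₀ = F·Dose / Vd = 1123 / 195 = 5.759 mg/L
k = ln2 / t½ = 0.693147 / 3.17 = 0.2187 h⁻¹
C = C₀ · e^(−k·t) = 5.759 × e^(−0.2187 × 2.54)
  = 5.759 × 0.5738 = 3.305 mg/L
Convert: 3.305 mg/L × 1000 = 3305 µg/L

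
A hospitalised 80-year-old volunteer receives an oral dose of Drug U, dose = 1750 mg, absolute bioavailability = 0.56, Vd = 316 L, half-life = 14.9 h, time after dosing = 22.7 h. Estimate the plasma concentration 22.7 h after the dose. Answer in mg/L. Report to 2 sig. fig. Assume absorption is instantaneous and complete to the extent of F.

Amount reaching circulation = F × Dose = 0.56 × 1750 = 980.0 mg
C₀ = F·Dose / Vd = 980.0 / 316 = 3.101 mg/L
k = ln2 / t½ = 0.693147 / 14.9 = 0.04652 h⁻¹
C = C₀ · e^(−k·t) = 3.101 × e^(−0.04652 × 22.7)
  = 3.101 × 0.3478 = 1.079 mg/L

1.1 mg/L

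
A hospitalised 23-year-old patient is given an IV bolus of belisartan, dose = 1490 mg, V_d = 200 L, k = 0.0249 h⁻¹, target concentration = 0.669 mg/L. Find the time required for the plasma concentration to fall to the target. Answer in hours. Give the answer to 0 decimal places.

C₀ = Dose / Vd = 1490 / 200 = 7.450 mg/L
t = ln(C₀ / C) / k = ln(7.450 / 0.669) / 0.02490
  = ln(11.14) / 0.02490 = 2.411 / 0.02490 = 96.83 h

97 h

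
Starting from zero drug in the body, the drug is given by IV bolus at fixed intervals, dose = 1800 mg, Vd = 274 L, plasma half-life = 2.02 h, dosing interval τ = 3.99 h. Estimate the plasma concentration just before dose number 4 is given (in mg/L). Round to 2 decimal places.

2.20 mg/L

C₀ per dose = Dose / Vd = 1800 / 274 = 6.569 mg/L
k = ln2 / t½ = 0.693147 / 2.02 = 0.3431 h⁻¹
Fraction remaining after one interval: r = e^(−kτ) = e^(−0.3431 × 3.99) = 0.2544
Before dose 4, 3 doses have been given (aged 1τ, 2τ, 3τ).
C_trough = C₀ × (r + r² + … + r^3) = C₀ × r(1−r^3)/(1−r)
        = 6.569 × 0.2544 × (1 − 0.01646) / (1 − 0.2544) = 2.204 mg/L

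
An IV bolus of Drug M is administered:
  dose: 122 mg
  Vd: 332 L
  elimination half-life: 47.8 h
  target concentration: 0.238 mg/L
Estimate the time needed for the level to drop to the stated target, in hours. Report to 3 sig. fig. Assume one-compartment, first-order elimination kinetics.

30.0 h

C₀ = Dose / Vd = 122.0 / 332 = 0.3675 mg/L
k = ln2 / t½ = 0.693147 / 47.8 = 0.01450 h⁻¹
t = ln(C₀ / C) / k = ln(0.3675 / 0.238) / 0.01450
  = ln(1.544) / 0.01450 = 0.4344 / 0.01450 = 29.96 h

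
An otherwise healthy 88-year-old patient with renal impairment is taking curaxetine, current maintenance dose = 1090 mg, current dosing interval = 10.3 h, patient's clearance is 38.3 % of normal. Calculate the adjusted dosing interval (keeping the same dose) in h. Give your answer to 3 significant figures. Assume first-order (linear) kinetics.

26.9 h

To keep the same average steady-state level, dosing rate must scale with clearance.
CL ratio = 38.3 / 100 = 0.3830
New interval (same dose) = 10.3 / 0.3830 = 26.89 h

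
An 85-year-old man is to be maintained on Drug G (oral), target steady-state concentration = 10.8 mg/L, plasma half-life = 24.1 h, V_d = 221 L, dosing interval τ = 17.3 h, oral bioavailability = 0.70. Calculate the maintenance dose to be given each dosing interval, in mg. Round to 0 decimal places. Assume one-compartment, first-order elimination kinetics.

1697 mg

k = ln2 / t½ = 0.693147 / 24.1 = 0.02876 h⁻¹
CL = k × Vd = 0.02876 × 221 = 6.356 L/h
At steady state, F × (Dose/τ) = Css × CL.
Dose = Css × CL × τ / F = 10.8 × 6.356 × 17.3 / 0.70 = 1697 mg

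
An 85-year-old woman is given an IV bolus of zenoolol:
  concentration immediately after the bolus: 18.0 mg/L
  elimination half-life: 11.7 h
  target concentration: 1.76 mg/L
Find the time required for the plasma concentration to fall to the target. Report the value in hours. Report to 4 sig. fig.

k = ln2 / t½ = 0.693147 / 11.7 = 0.05924 h⁻¹
t = ln(C₀ / C) / k = ln(18.00 / 1.76) / 0.05924
  = ln(10.23) / 0.05924 = 2.325 / 0.05924 = 39.25 h

39.25 h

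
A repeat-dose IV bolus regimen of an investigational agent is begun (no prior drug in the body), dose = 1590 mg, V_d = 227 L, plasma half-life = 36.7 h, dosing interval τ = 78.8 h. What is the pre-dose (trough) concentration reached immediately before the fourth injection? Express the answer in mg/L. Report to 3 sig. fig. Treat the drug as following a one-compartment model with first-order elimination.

2.02 mg/L

C₀ per dose = Dose / Vd = 1590 / 227 = 7.004 mg/L
k = ln2 / t½ = 0.693147 / 36.7 = 0.01889 h⁻¹
Fraction remaining after one interval: r = e^(−kτ) = e^(−0.01889 × 78.8) = 0.2257
Before dose 4, 3 doses have been given (aged 1τ, 2τ, 3τ).
C_trough = C₀ × (r + r² + … + r^3) = C₀ × r(1−r^3)/(1−r)
        = 7.004 × 0.2257 × (1 − 0.01150) / (1 − 0.2257) = 2.018 mg/L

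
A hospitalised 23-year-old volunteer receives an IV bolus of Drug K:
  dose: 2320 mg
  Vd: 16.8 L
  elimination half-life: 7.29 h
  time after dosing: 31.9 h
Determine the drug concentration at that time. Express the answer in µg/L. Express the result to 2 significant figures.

6700 µg/L

C₀ = Dose / Vd = 2320 / 16.8 = 138.1 mg/L
k = ln2 / t½ = 0.693147 / 7.29 = 0.09508 h⁻¹
C = C₀ · e^(−k·t) = 138.1 × e^(−0.09508 × 31.9)
  = 138.1 × 0.04817 = 6.652 mg/L
Convert: 6.652 mg/L × 1000 = 6652 µg/L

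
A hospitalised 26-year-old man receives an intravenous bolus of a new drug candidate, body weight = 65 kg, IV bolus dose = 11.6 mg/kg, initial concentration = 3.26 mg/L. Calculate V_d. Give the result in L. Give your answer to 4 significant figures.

231.3 L

Dose = 11.6 × 65 = 754.0 mg
Vd = Dose / C₀ = 754.0 / 3.26 = 231.3 L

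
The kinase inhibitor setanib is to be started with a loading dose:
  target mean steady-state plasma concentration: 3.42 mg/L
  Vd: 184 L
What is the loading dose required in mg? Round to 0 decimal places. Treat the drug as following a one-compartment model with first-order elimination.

LD = Css × Vd = 3.42 × 184 = 629.3 mg

629 mg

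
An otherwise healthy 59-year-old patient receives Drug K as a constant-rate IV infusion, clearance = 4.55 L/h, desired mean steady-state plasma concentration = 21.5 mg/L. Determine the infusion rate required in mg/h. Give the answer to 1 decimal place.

97.8 mg/h

At steady state, infusion rate R₀ = Css × CL = 21.5 × 4.550 = 97.83 mg/h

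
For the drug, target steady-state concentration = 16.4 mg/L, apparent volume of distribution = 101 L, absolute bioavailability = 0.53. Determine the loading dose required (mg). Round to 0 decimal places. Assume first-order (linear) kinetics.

3125 mg

LD = Css × Vd / F = 16.4 × 101 / 0.53 = 3125 mg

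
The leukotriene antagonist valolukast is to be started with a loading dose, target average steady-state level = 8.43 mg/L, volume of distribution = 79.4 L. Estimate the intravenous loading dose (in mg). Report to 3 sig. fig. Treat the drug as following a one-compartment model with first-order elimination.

LD = Css × Vd = 8.43 × 79.4 = 669.3 mg

669 mg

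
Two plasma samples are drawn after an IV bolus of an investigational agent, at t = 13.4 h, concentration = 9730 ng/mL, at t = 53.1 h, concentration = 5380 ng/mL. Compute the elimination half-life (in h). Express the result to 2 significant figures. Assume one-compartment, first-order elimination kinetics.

46 h

k = ln(C₁/C₂) / (t₂ − t₁) = ln(9730/5380) / (53.1 − 13.4)
  = 0.5925 / 39.70 = 0.01492 h⁻¹
t½ = ln2 / k = 0.693147 / 0.01492 = 46.46 h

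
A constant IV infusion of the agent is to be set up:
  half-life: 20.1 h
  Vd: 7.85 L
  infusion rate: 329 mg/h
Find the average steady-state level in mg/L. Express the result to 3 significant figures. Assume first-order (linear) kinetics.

1220 mg/L

k = ln2 / t½ = 0.693147 / 20.1 = 0.03448 h⁻¹
CL = k × Vd = 0.03448 × 7.85 = 0.2707 L/h
At steady state Css = R₀ / CL = 329 / 0.2707 = 1215 mg/L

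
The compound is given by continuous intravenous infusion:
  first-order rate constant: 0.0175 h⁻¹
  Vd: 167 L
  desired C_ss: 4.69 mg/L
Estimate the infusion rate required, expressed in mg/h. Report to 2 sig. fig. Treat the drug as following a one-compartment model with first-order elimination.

CL = k × Vd = 0.01750 × 167 = 2.923 L/h
At steady state, infusion rate R₀ = Css × CL = 4.69 × 2.923 = 13.71 mg/h

14 mg/h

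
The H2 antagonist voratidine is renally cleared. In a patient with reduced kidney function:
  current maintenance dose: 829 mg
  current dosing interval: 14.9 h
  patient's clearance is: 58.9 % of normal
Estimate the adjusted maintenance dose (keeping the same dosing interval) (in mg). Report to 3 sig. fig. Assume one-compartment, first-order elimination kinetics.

To keep the same average steady-state level, dosing rate must scale with clearance.
CL ratio = 58.9 / 100 = 0.5890
New dose (same interval) = 829 × 0.5890 = 488.3 mg

488 mg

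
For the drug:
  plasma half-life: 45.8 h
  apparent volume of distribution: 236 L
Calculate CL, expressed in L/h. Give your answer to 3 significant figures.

k = ln2 / t½ = 0.693147 / 45.8 = 0.01513 h⁻¹
CL = k × Vd = 0.01513 × 236 = 3.571 L/h

3.57 L/h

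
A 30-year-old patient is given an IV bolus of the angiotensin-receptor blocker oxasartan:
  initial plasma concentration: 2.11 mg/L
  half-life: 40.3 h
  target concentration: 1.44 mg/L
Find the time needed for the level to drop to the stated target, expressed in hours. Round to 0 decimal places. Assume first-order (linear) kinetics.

k = ln2 / t½ = 0.693147 / 40.3 = 0.01720 h⁻¹
t = ln(C₀ / C) / k = ln(2.110 / 1.44) / 0.01720
  = ln(1.465) / 0.01720 = 0.3819 / 0.01720 = 22.20 h

22 h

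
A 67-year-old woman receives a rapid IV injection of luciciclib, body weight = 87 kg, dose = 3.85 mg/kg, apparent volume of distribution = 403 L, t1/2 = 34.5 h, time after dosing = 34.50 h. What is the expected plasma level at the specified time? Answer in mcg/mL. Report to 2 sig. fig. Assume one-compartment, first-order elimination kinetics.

0.42 mcg/mL

Total dose = 3.85 × 87 = 335.0 mg
C₀ = Dose / Vd = 335.0 / 403 = 0.8313 mg/L
k = ln2 / t½ = 0.693147 / 34.5 = 0.02009 h⁻¹
t / t½ = 34.50 / 34.5 = 1 half-lives
C = C₀ × (1/2)^1 = 0.8313 × 0.5000 = 0.4157 mg/L
(0.4157 mg/L = 0.4157 mcg/mL)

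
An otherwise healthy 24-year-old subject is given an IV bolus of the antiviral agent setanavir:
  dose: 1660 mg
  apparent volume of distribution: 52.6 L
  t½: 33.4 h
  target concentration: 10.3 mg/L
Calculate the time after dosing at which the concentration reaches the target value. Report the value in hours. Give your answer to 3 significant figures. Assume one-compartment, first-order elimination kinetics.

C₀ = Dose / Vd = 1660 / 52.6 = 31.56 mg/L
k = ln2 / t½ = 0.693147 / 33.4 = 0.02075 h⁻¹
t = ln(C₀ / C) / k = ln(31.56 / 10.3) / 0.02075
  = ln(3.064) / 0.02075 = 1.120 / 0.02075 = 53.98 h

54.0 h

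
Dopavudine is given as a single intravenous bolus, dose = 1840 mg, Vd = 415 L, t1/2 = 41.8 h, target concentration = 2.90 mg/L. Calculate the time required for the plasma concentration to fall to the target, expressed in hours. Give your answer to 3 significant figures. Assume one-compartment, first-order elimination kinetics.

25.6 h

C₀ = Dose / Vd = 1840 / 415 = 4.434 mg/L
k = ln2 / t½ = 0.693147 / 41.8 = 0.01658 h⁻¹
t = ln(C₀ / C) / k = ln(4.434 / 2.90) / 0.01658
  = ln(1.529) / 0.01658 = 0.4246 / 0.01658 = 25.61 h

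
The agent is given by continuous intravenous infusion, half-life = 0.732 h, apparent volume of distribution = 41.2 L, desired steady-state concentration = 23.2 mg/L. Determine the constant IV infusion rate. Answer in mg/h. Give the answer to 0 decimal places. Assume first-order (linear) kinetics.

905 mg/h

k = ln2 / t½ = 0.693147 / 0.732 = 0.9469 h⁻¹
CL = k × Vd = 0.9469 × 41.2 = 39.01 L/h
At steady state, infusion rate R₀ = Css × CL = 23.2 × 39.01 = 905.0 mg/h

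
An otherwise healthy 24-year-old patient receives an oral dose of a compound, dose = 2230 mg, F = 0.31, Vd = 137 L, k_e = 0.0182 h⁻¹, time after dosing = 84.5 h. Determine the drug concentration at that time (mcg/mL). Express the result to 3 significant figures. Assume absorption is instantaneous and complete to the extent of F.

1.08 mcg/mL

Amount reaching circulation = F × Dose = 0.31 × 2230 = 691.3 mg
C₀ = F·Dose / Vd = 691.3 / 137 = 5.046 mg/L
C = C₀ · e^(−k·t) = 5.046 × e^(−0.01820 × 84.5)
  = 5.046 × 0.2148 = 1.084 mg/L
(1.084 mg/L = 1.084 mcg/mL)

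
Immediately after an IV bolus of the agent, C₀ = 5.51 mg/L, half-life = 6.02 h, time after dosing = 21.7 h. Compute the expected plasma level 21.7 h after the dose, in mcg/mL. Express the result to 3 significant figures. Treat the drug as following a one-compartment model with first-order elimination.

0.453 mcg/mL

k = ln2 / t½ = 0.693147 / 6.02 = 0.1151 h⁻¹
C = C₀ · e^(−k·t) = 5.510 × e^(−0.1151 × 21.7)
  = 5.510 × 0.08228 = 0.4534 mg/L
(0.4534 mg/L = 0.4534 mcg/mL)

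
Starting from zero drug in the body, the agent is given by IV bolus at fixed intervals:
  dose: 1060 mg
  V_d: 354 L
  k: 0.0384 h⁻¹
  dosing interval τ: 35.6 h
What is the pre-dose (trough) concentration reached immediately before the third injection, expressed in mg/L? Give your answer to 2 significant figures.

C₀ per dose = Dose / Vd = 1060 / 354 = 2.994 mg/L
Fraction remaining after one interval: r = e^(−kτ) = e^(−0.03840 × 35.6) = 0.2549
Before dose 3, 2 doses have been given (aged 1τ, 2τ).
C_trough = C₀ × (r + r²) = 2.994 × (0.2549 + 0.06497) = 0.9577 mg/L

0.96 mg/L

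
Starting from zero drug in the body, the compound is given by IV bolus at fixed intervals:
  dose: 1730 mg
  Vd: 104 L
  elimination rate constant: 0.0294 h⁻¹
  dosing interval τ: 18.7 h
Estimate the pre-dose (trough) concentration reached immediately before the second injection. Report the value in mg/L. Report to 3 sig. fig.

C₀ per dose = Dose / Vd = 1730 / 104 = 16.63 mg/L
Fraction remaining after one interval: r = e^(−kτ) = e^(−0.02940 × 18.7) = 0.5771
Before dose 2, 1 dose has been given (aged 1τ).
C_trough = C₀ × r = 16.63 × 0.5771 = 9.597 mg/L

9.60 mg/L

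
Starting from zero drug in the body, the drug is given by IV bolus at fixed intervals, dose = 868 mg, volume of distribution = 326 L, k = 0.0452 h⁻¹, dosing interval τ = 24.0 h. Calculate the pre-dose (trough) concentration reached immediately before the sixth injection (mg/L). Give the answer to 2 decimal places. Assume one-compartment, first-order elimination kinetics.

1.35 mg/L

C₀ per dose = Dose / Vd = 868 / 326 = 2.663 mg/L
Fraction remaining after one interval: r = e^(−kτ) = e^(−0.04520 × 24.0) = 0.3380
Before dose 6, 5 doses have been given (aged 1τ, 2τ, 3τ, 4τ, 5τ).
C_trough = C₀ × (r + r² + … + r^5) = C₀ × r(1−r^5)/(1−r)
        = 2.663 × 0.3380 × (1 − 0.004411) / (1 − 0.3380) = 1.354 mg/L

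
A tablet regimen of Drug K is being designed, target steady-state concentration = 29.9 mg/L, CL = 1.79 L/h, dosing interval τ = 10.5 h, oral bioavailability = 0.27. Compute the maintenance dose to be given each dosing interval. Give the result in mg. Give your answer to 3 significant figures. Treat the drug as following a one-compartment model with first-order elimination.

2080 mg

At steady state, F × (Dose/τ) = Css × CL.
Dose = Css × CL × τ / F = 29.9 × 1.790 × 10.5 / 0.27 = 2081 mg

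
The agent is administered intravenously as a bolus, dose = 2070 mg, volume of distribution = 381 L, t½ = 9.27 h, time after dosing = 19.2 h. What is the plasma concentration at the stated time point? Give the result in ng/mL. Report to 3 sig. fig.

1290 ng/mL

C₀ = Dose / Vd = 2070 / 381 = 5.433 mg/L
k = ln2 / t½ = 0.693147 / 9.27 = 0.07477 h⁻¹
C = C₀ · e^(−k·t) = 5.433 × e^(−0.07477 × 19.2)
  = 5.433 × 0.2380 = 1.293 mg/L
Convert: 1.293 mg/L × 1000 = 1293 ng/mL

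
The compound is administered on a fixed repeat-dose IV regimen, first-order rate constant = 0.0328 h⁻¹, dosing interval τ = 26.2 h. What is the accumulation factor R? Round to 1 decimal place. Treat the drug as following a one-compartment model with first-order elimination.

1.7

e^(−kτ) = e^(−0.03280 × 26.2) = 0.4234
Accumulation ratio R = 1 / (1 − e^(−kτ)) = 1 / (1 − 0.4234) = 1.734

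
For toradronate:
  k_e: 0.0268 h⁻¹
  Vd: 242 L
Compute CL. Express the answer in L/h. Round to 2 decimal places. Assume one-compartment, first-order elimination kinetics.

CL = k × Vd = 0.0268 × 242 = 6.486 L/h

6.49 L/h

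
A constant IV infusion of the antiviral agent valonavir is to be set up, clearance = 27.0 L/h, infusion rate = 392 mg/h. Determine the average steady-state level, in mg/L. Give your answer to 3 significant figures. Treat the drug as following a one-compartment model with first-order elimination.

At steady state Css = R₀ / CL = 392 / 27.00 = 14.52 mg/L

14.5 mg/L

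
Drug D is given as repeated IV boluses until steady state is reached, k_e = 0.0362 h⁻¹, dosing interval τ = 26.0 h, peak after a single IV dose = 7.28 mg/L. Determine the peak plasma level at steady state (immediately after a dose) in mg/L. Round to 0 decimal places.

12 mg/L

e^(−kτ) = e^(−0.03620 × 26.0) = 0.3902
Accumulation ratio R = 1 / (1 − e^(−kτ)) = 1 / (1 − 0.3902) = 1.640
Steady-state peak = C₀ × R = 7.28 × 1.640 = 11.94 mg/L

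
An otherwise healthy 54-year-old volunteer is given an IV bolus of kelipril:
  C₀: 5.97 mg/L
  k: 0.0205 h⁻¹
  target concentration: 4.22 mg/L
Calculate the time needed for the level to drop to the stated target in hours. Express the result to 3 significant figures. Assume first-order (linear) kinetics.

t = ln(C₀ / C) / k = ln(5.970 / 4.22) / 0.02050
  = ln(1.415) / 0.02050 = 0.3471 / 0.02050 = 16.93 h

16.9 h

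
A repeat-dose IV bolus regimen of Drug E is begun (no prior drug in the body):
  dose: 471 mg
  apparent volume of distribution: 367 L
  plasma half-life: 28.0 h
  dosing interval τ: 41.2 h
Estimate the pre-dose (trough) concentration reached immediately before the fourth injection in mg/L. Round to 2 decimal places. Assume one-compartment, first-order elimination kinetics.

C₀ per dose = Dose / Vd = 471 / 367 = 1.283 mg/L
k = ln2 / t½ = 0.693147 / 28.0 = 0.02476 h⁻¹
Fraction remaining after one interval: r = e^(−kτ) = e^(−0.02476 × 41.2) = 0.3606
Before dose 4, 3 doses have been given (aged 1τ, 2τ, 3τ).
C_trough = C₀ × (r + r² + … + r^3) = C₀ × r(1−r^3)/(1−r)
        = 1.283 × 0.3606 × (1 − 0.04689) / (1 − 0.3606) = 0.6896 mg/L

0.69 mg/L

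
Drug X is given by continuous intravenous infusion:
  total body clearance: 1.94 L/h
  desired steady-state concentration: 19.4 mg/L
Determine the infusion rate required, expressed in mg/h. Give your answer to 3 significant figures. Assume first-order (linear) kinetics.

37.6 mg/h

At steady state, infusion rate R₀ = Css × CL = 19.4 × 1.940 = 37.64 mg/h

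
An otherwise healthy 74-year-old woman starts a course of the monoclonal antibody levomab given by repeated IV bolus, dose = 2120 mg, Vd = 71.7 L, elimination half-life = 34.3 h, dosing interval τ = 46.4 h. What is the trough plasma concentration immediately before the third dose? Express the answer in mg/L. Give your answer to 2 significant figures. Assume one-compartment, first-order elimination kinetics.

16 mg/L

C₀ per dose = Dose / Vd = 2120 / 71.7 = 29.57 mg/L
k = ln2 / t½ = 0.693147 / 34.3 = 0.02021 h⁻¹
Fraction remaining after one interval: r = e^(−kτ) = e^(−0.02021 × 46.4) = 0.3915
Before dose 3, 2 doses have been given (aged 1τ, 2τ).
C_trough = C₀ × (r + r²) = 29.57 × (0.3915 + 0.1533) = 16.11 mg/L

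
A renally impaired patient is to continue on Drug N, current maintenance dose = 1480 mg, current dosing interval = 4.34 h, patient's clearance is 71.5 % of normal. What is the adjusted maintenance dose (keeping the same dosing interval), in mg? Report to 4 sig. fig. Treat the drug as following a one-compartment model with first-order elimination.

1058 mg

To keep the same average steady-state level, dosing rate must scale with clearance.
CL ratio = 71.5 / 100 = 0.7150
New dose (same interval) = 1480 × 0.7150 = 1058 mg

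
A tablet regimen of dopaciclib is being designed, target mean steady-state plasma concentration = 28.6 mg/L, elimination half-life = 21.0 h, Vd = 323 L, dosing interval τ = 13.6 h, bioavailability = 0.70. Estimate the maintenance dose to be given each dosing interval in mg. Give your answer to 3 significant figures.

5920 mg

k = ln2 / t½ = 0.693147 / 21.0 = 0.03301 h⁻¹
CL = k × Vd = 0.03301 × 323 = 10.66 L/h
At steady state, F × (Dose/τ) = Css × CL.
Dose = Css × CL × τ / F = 28.6 × 10.66 × 13.6 / 0.70 = 5923 mg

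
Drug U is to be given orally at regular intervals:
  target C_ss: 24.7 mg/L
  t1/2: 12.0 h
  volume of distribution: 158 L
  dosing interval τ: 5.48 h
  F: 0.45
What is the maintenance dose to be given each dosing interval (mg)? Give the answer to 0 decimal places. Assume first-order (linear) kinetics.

2745 mg

k = ln2 / t½ = 0.693147 / 12.0 = 0.05776 h⁻¹
CL = k × Vd = 0.05776 × 158 = 9.126 L/h
At steady state, F × (Dose/τ) = Css × CL.
Dose = Css × CL × τ / F = 24.7 × 9.126 × 5.48 / 0.45 = 2745 mg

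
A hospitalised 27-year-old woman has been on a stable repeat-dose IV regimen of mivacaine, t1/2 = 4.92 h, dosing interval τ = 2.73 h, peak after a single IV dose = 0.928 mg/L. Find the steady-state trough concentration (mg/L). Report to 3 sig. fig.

1.98 mg/L

k = ln2 / t½ = 0.693147 / 4.92 = 0.1409 h⁻¹
e^(−kτ) = e^(−0.1409 × 2.73) = 0.6807
Accumulation ratio R = 1 / (1 − e^(−kτ)) = 1 / (1 − 0.6807) = 3.132
Steady-state trough = C₀ × R × e^(−kτ) = 0.928 × 3.132 × 0.6807 = 1.978 mg/L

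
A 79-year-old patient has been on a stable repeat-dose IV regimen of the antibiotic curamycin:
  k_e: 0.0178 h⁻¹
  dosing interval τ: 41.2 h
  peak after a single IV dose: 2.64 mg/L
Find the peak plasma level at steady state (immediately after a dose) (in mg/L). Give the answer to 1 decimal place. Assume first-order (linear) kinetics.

e^(−kτ) = e^(−0.01780 × 41.2) = 0.4803
Accumulation ratio R = 1 / (1 − e^(−kτ)) = 1 / (1 − 0.4803) = 1.924
Steady-state peak = C₀ × R = 2.64 × 1.924 = 5.079 mg/L

5.1 mg/L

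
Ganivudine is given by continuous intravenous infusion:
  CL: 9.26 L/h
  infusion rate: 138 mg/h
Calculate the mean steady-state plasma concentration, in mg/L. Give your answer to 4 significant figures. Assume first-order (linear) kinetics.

At steady state Css = R₀ / CL = 138 / 9.260 = 14.90 mg/L

14.90 mg/L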